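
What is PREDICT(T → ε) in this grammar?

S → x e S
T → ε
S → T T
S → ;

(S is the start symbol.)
{ $ }

PREDICT(T → ε) = (FIRST(RHS) \ {ε}) ∪ (FOLLOW(T) if ε ∈ FIRST(RHS), i.e. RHS ⇒* ε)
The right-hand side is ε (FIRST(ε) = { ε }), so the predict set is FOLLOW(T) = { $ }
PREDICT(T → ε) = { $ }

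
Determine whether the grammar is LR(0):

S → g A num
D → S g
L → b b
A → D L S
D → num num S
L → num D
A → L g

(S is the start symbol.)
Yes, the grammar is LR(0)

Augment with S' → S and build the canonical LR(0) collection (I0 = CLOSURE({[S' → . S]}), then GOTO on every symbol after a dot until no new states appear). It has 21 states:
  I0: { [S → . g A num], [S' → . S] }  — shift
  I1: { [S' → S .] }  — accept
  I2: { [A → . D L S], [A → . L g], [D → . S g], [D → . num num S], [L → . b b], [L → . num D], [S → . g A num], [S → g . A num] }  — shift
  I3: { [S → g A . num] }  — shift
  I4: { [A → D . L S], [L → . b b], [L → . num D] }  — shift
  I5: { [A → L . g] }  — shift
  I6: { [D → S . g] }  — shift
  I7: { [L → b . b] }  — shift
  I8: { [D → . S g], [D → . num num S], [D → num . num S], [L → num . D], [S → . g A num] }  — shift
  I9: { [L → num D .] }  — reduce
  I10: { [D → num . num S], [D → num num . S], [S → . g A num] }  — shift
  I11: { [D → num num S .] }  — reduce
  I12: { [D → num num . S], [S → . g A num] }  — shift
  I13: { [L → b b .] }  — reduce
  I14: { [D → S g .] }  — reduce
  I15: { [A → L g .] }  — reduce
  I16: { [A → D L . S], [S → . g A num] }  — shift
  I17: { [D → . S g], [D → . num num S], [L → num . D], [S → . g A num] }  — shift
  I18: { [D → num . num S] }  — shift
  I19: { [A → D L S .] }  — reduce
  I20: { [S → g A num .] }  — reduce

Every state is either a pure shift/goto state or contains exactly one complete item and nothing to shift — no conflicts. The grammar is LR(0).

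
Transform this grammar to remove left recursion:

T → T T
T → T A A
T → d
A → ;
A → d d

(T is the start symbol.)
T is directly left-recursive. The standard transformation for
  A → A α₁ | ... | A α_m | β₁ | ... | β_n
is
  A  → β₁ A' | ... | β_n A'
  A' → α₁ A' | ... | α_m A' | ε

T → d becomes T → d T'
T → T T becomes T' → T T'
T → T A A becomes T' → A A T'
Add T' → ε

Productions for other non-terminals are unchanged:
  A → ;
  A → d d

Resulting grammar:
T → d T'
T' → T T'
T' → A A T'
T' → ε
A → ;
A → d d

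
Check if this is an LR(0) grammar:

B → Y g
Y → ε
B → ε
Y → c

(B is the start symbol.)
A grammar is LR(0) if no state in the canonical LR(0) collection has:
  - both a shift item (dot before a terminal) and a complete item (shift-reduce conflict), or
  - two or more complete items (reduce-reduce conflict; the accept item [B' → B .] counts as a complete item here).

Augment with B' → B and build the canonical LR(0) collection (I0 = CLOSURE({[B' → . B]}), then GOTO on every symbol after a dot until no new states appear). It has 5 states:
  I0: { [B → . Y g], [B → .], [B' → . B], [Y → . c], [Y → .] }  — shift, 2 reduces
  I1: { [B' → B .] }  — accept
  I2: { [B → Y . g] }  — shift
  I3: { [Y → c .] }  — reduce
  I4: { [B → Y g .] }  — reduce

Conflict in state I0:
  Shift-reduce conflict between [B → .] and [Y → . c]
So the grammar is NOT LR(0).

Answer: No. Shift-reduce conflict between [B → .] and [Y → . c]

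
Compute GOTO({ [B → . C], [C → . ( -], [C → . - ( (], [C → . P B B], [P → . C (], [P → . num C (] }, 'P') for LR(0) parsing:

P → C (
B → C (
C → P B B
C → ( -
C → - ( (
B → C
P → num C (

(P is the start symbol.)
GOTO(I, 'P') = CLOSURE({ [A → αX.β] : [A → α.Xβ] ∈ I, X = 'P' })

Items with dot before 'P', with the dot advanced:
  [C → . P B B] → [C → P . B B]
Closure of the advanced items:
  [C → P . B B] has the dot before B: add [B → . C (], [B → . C]
  [B → . C (] has the dot before C: add [C → . P B B], [C → . ( -], [C → . - ( (]
  [C → . P B B] has the dot before P: add [P → . C (], [P → . num C (]

GOTO = { [B → . C (], [B → . C], [C → . ( -], [C → . - ( (], [C → . P B B], [C → P . B B], [P → . C (], [P → . num C (] }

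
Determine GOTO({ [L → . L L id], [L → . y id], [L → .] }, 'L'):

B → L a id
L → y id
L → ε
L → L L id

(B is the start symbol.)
{ [L → . L L id], [L → . y id], [L → .], [L → L . L id] }

GOTO(I, 'L') = CLOSURE({ [A → αX.β] : [A → α.Xβ] ∈ I, X = 'L' })

Items with dot before 'L', with the dot advanced:
  [L → . L L id] → [L → L . L id]
Closure of the advanced items:
  [L → L . L id] has the dot before L: add [L → . y id], [L → .], [L → . L L id]

GOTO = { [L → . L L id], [L → . y id], [L → .], [L → L . L id] }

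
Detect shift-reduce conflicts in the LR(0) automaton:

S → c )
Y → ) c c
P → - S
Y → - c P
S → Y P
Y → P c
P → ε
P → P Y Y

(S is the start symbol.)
Yes — I0: [P → .] vs [P → . - S]; I2: [P → .] vs [P → . - S]; I3: [P → .] vs [P → . - S]; I5: [P → .] vs [P → . - S]; I8: [P → .] vs [P → . - S]; I9: [P → .] vs [P → . - S]; I10: [P → .] vs [P → . - S]; I14: [P → .] vs [P → . - S]; I15: [P → .] vs [P → . - S]

A shift-reduce conflict occurs when an LR(0) state has both:
  - a complete (reduce) item [A → α .] (dot at the end), and
  - a shift item [B → β . c γ] (dot before a terminal).

Augment with S' → S and build the canonical LR(0) collection (I0 = CLOSURE({[S' → . S]}), then GOTO on every symbol after a dot until no new states appear). It has 18 states:
  I0: { [P → . - S], [P → . P Y Y], [P → .], [S → . Y P], [S → . c )], [S' → . S], [Y → . ) c c], [Y → . - c P], [Y → . P c] }  — shift, reduce
  I1: { [Y → ) . c c] }  — shift
  I2: { [P → - . S], [P → . - S], [P → . P Y Y], [P → .], [S → . Y P], [S → . c )], [Y → - . c P], [Y → . ) c c], [Y → . - c P], [Y → . P c] }  — shift, reduce
  I3: { [P → . - S], [P → . P Y Y], [P → .], [P → P . Y Y], [Y → . ) c c], [Y → . - c P], [Y → . P c], [Y → P . c] }  — shift, reduce
  I4: { [S' → S .] }  — accept
  I5: { [P → . - S], [P → . P Y Y], [P → .], [S → Y . P] }  — shift, reduce
  I6: { [S → c . )] }  — shift
  I7: { [S → c ) .] }  — reduce
  I8: { [P → - . S], [P → . - S], [P → . P Y Y], [P → .], [S → . Y P], [S → . c )], [Y → . ) c c], [Y → . - c P], [Y → . P c] }  — shift, reduce
  I9: { [P → . - S], [P → . P Y Y], [P → .], [P → P . Y Y], [S → Y P .], [Y → . ) c c], [Y → . - c P], [Y → . P c] }  — shift, 2 reduces
  I10: { [P → . - S], [P → . P Y Y], [P → .], [P → P Y . Y], [Y → . ) c c], [Y → . - c P], [Y → . P c] }  — shift, reduce
  I11: { [P → P Y Y .] }  — reduce
  I12: { [P → - S .] }  — reduce
  I13: { [Y → P c .] }  — reduce
  I14: { [P → . - S], [P → . P Y Y], [P → .], [S → c . )], [Y → - c . P] }  — shift, reduce
  I15: { [P → . - S], [P → . P Y Y], [P → .], [P → P . Y Y], [Y → - c P .], [Y → . ) c c], [Y → . - c P], [Y → . P c] }  — shift, 2 reduces
  I16: { [Y → ) c . c] }  — shift
  I17: { [Y → ) c c .] }  — reduce

I0 contains reduce item [P → .] and shift items [P → . - S], [S → . c )], [Y → . ) c c], [Y → . - c P] — shift-reduce conflict.
I2 contains reduce item [P → .] and shift items [P → . - S], [S → . c )], [Y → . ) c c], [Y → . - c P], [Y → - . c P] — shift-reduce conflict.
I3 contains reduce item [P → .] and shift items [P → . - S], [Y → . ) c c], [Y → . - c P], [Y → P . c] — shift-reduce conflict.
I5 contains reduce item [P → .] and shift item [P → . - S] — shift-reduce conflict.
I8 contains reduce item [P → .] and shift items [P → . - S], [S → . c )], [Y → . ) c c], [Y → . - c P] — shift-reduce conflict.
I9 contains reduce items [P → .], [S → Y P .] and shift items [P → . - S], [Y → . ) c c], [Y → . - c P] — shift-reduce conflict.
I10 contains reduce item [P → .] and shift items [P → . - S], [Y → . ) c c], [Y → . - c P] — shift-reduce conflict.
I14 contains reduce item [P → .] and shift items [P → . - S], [S → c . )] — shift-reduce conflict.
I15 contains reduce items [P → .], [Y → - c P .] and shift items [P → . - S], [Y → . ) c c], [Y → . - c P] — shift-reduce conflict.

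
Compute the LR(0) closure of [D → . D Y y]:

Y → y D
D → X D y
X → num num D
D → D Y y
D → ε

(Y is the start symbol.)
To compute CLOSURE, for each item [A → α.Bβ] where B is a non-terminal, add [B → .γ] for all productions B → γ; repeat for the newly added items until nothing changes.

Start with: [D → . D Y y]
  [D → . D Y y] has the dot before D: add [D → . X D y], [D → .]
  [D → . X D y] has the dot before X: add [X → . num num D]
No further items can be added.

CLOSURE = { [D → . D Y y], [D → . X D y], [D → .], [X → . num num D] }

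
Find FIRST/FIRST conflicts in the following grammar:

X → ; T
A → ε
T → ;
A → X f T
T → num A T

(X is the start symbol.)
No FIRST/FIRST conflicts.

FIRST sets of the non-terminals at (or reachable through a nullable prefix from) the front of some alternative:
  FIRST(X) = { ';' }

Productions for A:
  A → ε: FIRST = { ε }
  A → X f T: FIRST = { ';' }
Productions for T:
  T → ;: FIRST = { ';' }
  T → num A T: FIRST = { 'num' }
X has only one production, so no FIRST/FIRST conflict is possible there.

All alternatives of each non-terminal have pairwise disjoint FIRST sets.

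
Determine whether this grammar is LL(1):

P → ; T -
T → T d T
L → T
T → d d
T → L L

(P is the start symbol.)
No. Predict set conflict for T: { 'd' }

A grammar is LL(1) if for each non-terminal N with multiple productions, the predict sets of those productions are pairwise disjoint, where PREDICT(N → α) = (FIRST(α) \ {ε}) ∪ (FOLLOW(N) if α ⇒* ε).

Relevant sets:
  FIRST(T) = { 'd' }
  FIRST(L) = { 'd' }

For T:
  PREDICT(T → T d T) = { 'd' }
  PREDICT(T → d d) = { 'd' }
  PREDICT(T → L L) = { 'd' }
P, L have a single production, so nothing to check there.

Conflict found: Predict set conflict for T: { 'd' }
The grammar is NOT LL(1).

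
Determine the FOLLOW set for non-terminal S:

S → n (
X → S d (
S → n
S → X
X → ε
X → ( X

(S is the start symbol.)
To compute FOLLOW(S), find every occurrence of S on a right-hand side N → α S β: add FIRST(β) \ {ε}, and if β is empty or nullable also add FOLLOW(N). Iterate to a fixed point.

S is the start symbol, so $ ∈ FOLLOW(S).
In X → S d (: S is followed by d '(', add FIRST(d '(') \ {ε} = { 'd' }

Taking the union: FOLLOW(S) = { $, 'd' }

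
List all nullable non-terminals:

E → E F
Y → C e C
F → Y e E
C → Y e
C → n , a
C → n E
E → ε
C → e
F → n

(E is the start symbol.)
{ 'E' }

A non-terminal is nullable if it can derive ε (the empty string): either it has an ε-production, or it has a production whose right-hand side consists entirely of nullable non-terminals.

ε-productions: E → ε
So E is immediately nullable.
No further non-terminal can be added: every production for the remaining non-terminals contains a terminal or a non-nullable non-terminal.
Nullable = { 'E' }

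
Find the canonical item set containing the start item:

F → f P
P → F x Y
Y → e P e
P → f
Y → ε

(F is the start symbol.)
{ [F → . f P], [F' → . F] }

First, augment the grammar with F' → F
I₀ = CLOSURE({ [F' → . F] }):
  [F' → . F] has the dot before F: add [F → . f P]
No further items can be added.

I₀ = { [F → . f P], [F' → . F] }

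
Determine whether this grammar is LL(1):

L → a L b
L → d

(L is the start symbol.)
A grammar is LL(1) if for each non-terminal N with multiple productions, the predict sets of those productions are pairwise disjoint, where PREDICT(N → α) = (FIRST(α) \ {ε}) ∪ (FOLLOW(N) if α ⇒* ε).

For L:
  PREDICT(L → a L b) = { 'a' }
  PREDICT(L → d) = { 'd' }

All predict sets are disjoint. The grammar IS LL(1).

Answer: Yes, the grammar is LL(1).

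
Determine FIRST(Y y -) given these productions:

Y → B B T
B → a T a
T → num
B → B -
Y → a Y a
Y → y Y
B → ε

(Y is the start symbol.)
FIRST sets of the non-terminals involved (from the grammar, by fixed-point iteration):
  FIRST(Y) = { '-', 'a', 'num', 'y' }

To compute FIRST(Y y -), process the symbols left to right:
Symbol Y is a non-terminal. Add FIRST(Y) \ {ε} = { '-', 'a', 'num', 'y' }
Y is not nullable (ε ∉ FIRST(Y)), so stop here.
FIRST(Y y -) = { '-', 'a', 'num', 'y' }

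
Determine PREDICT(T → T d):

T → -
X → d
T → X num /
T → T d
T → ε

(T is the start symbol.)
{ '-', 'd' }

PREDICT(T → T d) = (FIRST(RHS) \ {ε}) ∪ (FOLLOW(T) if ε ∈ FIRST(RHS), i.e. RHS ⇒* ε)
FIRST(T) = { '-', 'd', ε }
FIRST(T d) = { '-', 'd' }
ε ∉ FIRST(T d), so FOLLOW(T) is not added.
PREDICT(T → T d) = { '-', 'd' }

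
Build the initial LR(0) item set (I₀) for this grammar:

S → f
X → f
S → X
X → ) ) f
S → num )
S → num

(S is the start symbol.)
{ [S → . X], [S → . f], [S → . num )], [S → . num], [S' → . S], [X → . ) ) f], [X → . f] }

First, augment the grammar with S' → S
I₀ = CLOSURE({ [S' → . S] }):
  [S' → . S] has the dot before S: add [S → . f], [S → . X], [S → . num )], [S → . num]
  [S → . X] has the dot before X: add [X → . f], [X → . ) ) f]
No further items can be added.

I₀ = { [S → . X], [S → . f], [S → . num )], [S → . num], [S' → . S], [X → . ) ) f], [X → . f] }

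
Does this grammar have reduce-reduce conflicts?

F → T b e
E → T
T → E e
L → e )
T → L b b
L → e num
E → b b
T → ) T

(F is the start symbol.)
Yes — I16: [E → T .] vs [T → ) T .]

A reduce-reduce conflict occurs when an LR(0) state has two complete items [A → α .] and [B → β .] — both call for a reduction, and with no lookahead the parser cannot choose between them.

Augment with F' → F and build the canonical LR(0) collection (I0 = CLOSURE({[F' → . F]}), then GOTO on every symbol after a dot until no new states appear). It has 17 states:
  I0: { [E → . T], [E → . b b], [F → . T b e], [F' → . F], [L → . e )], [L → . e num], [T → . ) T], [T → . E e], [T → . L b b] }  — shift
  I1: { [E → . T], [E → . b b], [L → . e )], [L → . e num], [T → ) . T], [T → . ) T], [T → . E e], [T → . L b b] }  — shift
  I2: { [T → E . e] }  — shift
  I3: { [F' → F .] }  — accept
  I4: { [T → L . b b] }  — shift
  I5: { [E → T .], [F → T . b e] }  — shift, reduce
  I6: { [E → b . b] }  — shift
  I7: { [L → e . )], [L → e . num] }  — shift
  I8: { [L → e ) .] }  — reduce
  I9: { [L → e num .] }  — reduce
  I10: { [E → b b .] }  — reduce
  I11: { [F → T b . e] }  — shift
  I12: { [F → T b e .] }  — reduce
  I13: { [T → L b . b] }  — shift
  I14: { [T → L b b .] }  — reduce
  I15: { [T → E e .] }  — reduce
  I16: { [E → T .], [T → ) T .] }  — 2 reduces

I16 contains complete items [E → T .], [T → ) T .] — reduce-reduce conflict.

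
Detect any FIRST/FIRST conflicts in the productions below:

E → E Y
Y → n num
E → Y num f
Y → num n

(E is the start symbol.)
Yes. E → E Y / E → Y num f on { 'n', 'num' }

A FIRST/FIRST conflict occurs when two productions N → α and N → β for the same non-terminal have FIRST(α) ∩ FIRST(β) ≠ ∅ (with ε ∈ FIRST of a nullable right-hand side, so two nullable alternatives also conflict).

FIRST sets of the non-terminals at (or reachable through a nullable prefix from) the front of some alternative:
  FIRST(E) = { 'n', 'num' }
  FIRST(Y) = { 'n', 'num' }

Productions for E:
  E → E Y: FIRST = { 'n', 'num' }
  E → Y num f: FIRST = { 'n', 'num' }
Productions for Y:
  Y → n num: FIRST = { 'n' }
  Y → num n: FIRST = { 'num' }

Conflict for E: E → E Y and E → Y num f
  Overlap: { 'n', 'num' }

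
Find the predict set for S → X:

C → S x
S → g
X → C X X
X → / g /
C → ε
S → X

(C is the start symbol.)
PREDICT(S → X) = (FIRST(RHS) \ {ε}) ∪ (FOLLOW(S) if ε ∈ FIRST(RHS), i.e. RHS ⇒* ε)
FIRST(X) = { '/', 'g' }
FIRST(X) = { '/', 'g' }
ε ∉ FIRST(X), so FOLLOW(S) is not added.
PREDICT(S → X) = { '/', 'g' }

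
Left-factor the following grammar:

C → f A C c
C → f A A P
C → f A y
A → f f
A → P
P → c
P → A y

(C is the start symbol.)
C → f A C'
C' → C c
C' → A P
C' → y
A → f f
A → P
P → c
P → A y

Left-factoring transforms A → αβ₁ | αβ₂ into A → αA' and A' → β₁ | β₂
(α is the longest common prefix among the alternatives). Repeat until
no nonterminal has two alternatives with a common prefix.

Round 1: C has alternatives sharing prefix 'f A'. Introduce C': C → f A C'
  Add: C' → C c
  Add: C' → A P
  Add: C' → y

No remaining common prefixes — done.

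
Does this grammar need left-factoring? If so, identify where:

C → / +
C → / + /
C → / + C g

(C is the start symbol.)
Left-factoring is needed when two productions for the same non-terminal
share a common prefix on the right-hand side.

Productions for C:
  C → / +
  C → / + /
  C → / + C g

Found common prefix '/ +' in productions for C

Answer: Yes, C has productions with common prefix '/ +'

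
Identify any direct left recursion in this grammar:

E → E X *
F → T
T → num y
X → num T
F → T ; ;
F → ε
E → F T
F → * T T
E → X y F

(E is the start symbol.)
Direct left recursion occurs when N → N α for some non-terminal N (the right-hand side begins with the left-hand side itself).

E → E X *: LEFT RECURSIVE (starts with E)
F → T: starts with T
T → num y: starts with num
X → num T: starts with num
F → T ; ;: starts with T
F → ε: starts with ε
E → F T: starts with F
F → * T T: starts with '*'
E → X y F: starts with X

The grammar has direct left recursion on: E.

Answer: Yes, E is left-recursive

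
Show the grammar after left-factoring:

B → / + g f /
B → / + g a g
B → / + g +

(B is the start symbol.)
B → / + g B'
B' → f /
B' → a g
B' → +

Left-factoring transforms A → αβ₁ | αβ₂ into A → αA' and A' → β₁ | β₂
(α is the longest common prefix among the alternatives). Repeat until
no nonterminal has two alternatives with a common prefix.

Round 1: B has alternatives sharing prefix '/ + g'. Introduce B': B → / + g B'
  Add: B' → f /
  Add: B' → a g
  Add: B' → +

No remaining common prefixes — done.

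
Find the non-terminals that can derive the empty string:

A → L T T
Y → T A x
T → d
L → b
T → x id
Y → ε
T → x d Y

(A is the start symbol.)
ε-productions: Y → ε
So Y is immediately nullable.
No further non-terminal can be added: every production for the remaining non-terminals contains a terminal or a non-nullable non-terminal.
Nullable = { 'Y' }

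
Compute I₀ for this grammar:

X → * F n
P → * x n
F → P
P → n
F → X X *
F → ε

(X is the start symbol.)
{ [X → . * F n], [X' → . X] }

First, augment the grammar with X' → X
I₀ = CLOSURE({ [X' → . X] }):
  [X' → . X] has the dot before X: add [X → . * F n]
No further items can be added.

I₀ = { [X → . * F n], [X' → . X] }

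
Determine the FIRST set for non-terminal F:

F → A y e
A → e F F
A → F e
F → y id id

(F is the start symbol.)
{ 'e', 'y' }

FIRST sets of the other non-terminals involved (by the same procedure, iterated to a fixed point):
  FIRST(A) = { 'e', 'y' }

From F → A y e:
  - A is a non-terminal: add FIRST(A) \ {ε} = { 'e', 'y' }
    A is not nullable, so stop
From F → y id id:
  - y is a terminal: add 'y' and stop

Collecting: FIRST(F) = { 'e', 'y' }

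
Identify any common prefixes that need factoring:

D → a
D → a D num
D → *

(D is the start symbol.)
Yes, D has productions with common prefix 'a'

Left-factoring is needed when two productions for the same non-terminal
share a common prefix on the right-hand side.

Productions for D:
  D → a
  D → a D num
  D → *

Found common prefix 'a' in productions for D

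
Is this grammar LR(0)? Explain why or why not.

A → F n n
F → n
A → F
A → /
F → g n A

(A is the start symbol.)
A grammar is LR(0) if no state in the canonical LR(0) collection has:
  - both a shift item (dot before a terminal) and a complete item (shift-reduce conflict), or
  - two or more complete items (reduce-reduce conflict; the accept item [A' → A .] counts as a complete item here).

Augment with A' → A and build the canonical LR(0) collection (I0 = CLOSURE({[A' → . A]}), then GOTO on every symbol after a dot until no new states appear). It has 10 states:
  I0: { [A → . /], [A → . F n n], [A → . F], [A' → . A], [F → . g n A], [F → . n] }  — shift
  I1: { [A → / .] }  — reduce
  I2: { [A' → A .] }  — accept
  I3: { [A → F . n n], [A → F .] }  — shift, reduce
  I4: { [F → g . n A] }  — shift
  I5: { [F → n .] }  — reduce
  I6: { [A → . /], [A → . F n n], [A → . F], [F → . g n A], [F → . n], [F → g n . A] }  — shift
  I7: { [F → g n A .] }  — reduce
  I8: { [A → F n . n] }  — shift
  I9: { [A → F n n .] }  — reduce

Conflict in state I3:
  Shift-reduce conflict between [A → F .] and [A → F . n n]
So the grammar is NOT LR(0).

Answer: No. Shift-reduce conflict between [A → F .] and [A → F . n n]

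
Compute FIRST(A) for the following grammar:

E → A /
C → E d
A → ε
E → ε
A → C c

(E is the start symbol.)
{ '/', 'd', ε }

To compute FIRST(A), examine every production with A on the left-hand side, reading each right-hand side left to right until a non-nullable symbol is reached.

FIRST sets of the other non-terminals involved (by the same procedure, iterated to a fixed point):
  FIRST(C) = { '/', 'd' }

From A → ε:
  - ε-production, so ε ∈ FIRST(A)
From A → C c:
  - C is a non-terminal: add FIRST(C) \ {ε} = { '/', 'd' }
    C is not nullable, so stop

Collecting: FIRST(A) = { '/', 'd', ε }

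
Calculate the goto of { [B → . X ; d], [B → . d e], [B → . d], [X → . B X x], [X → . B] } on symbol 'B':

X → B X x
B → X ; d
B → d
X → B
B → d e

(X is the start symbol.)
{ [B → . X ; d], [B → . d e], [B → . d], [X → . B X x], [X → . B], [X → B . X x], [X → B .] }

GOTO(I, 'B') = CLOSURE({ [A → αX.β] : [A → α.Xβ] ∈ I, X = 'B' })

Items with dot before 'B', with the dot advanced:
  [X → . B] → [X → B .]
  [X → . B X x] → [X → B . X x]
Closure of the advanced items:
  [X → B . X x] has the dot before X: add [X → . B X x], [X → . B]
  [X → . B X x] has the dot before B: add [B → . X ; d], [B → . d], [B → . d e]

GOTO = { [B → . X ; d], [B → . d e], [B → . d], [X → . B X x], [X → . B], [X → B . X x], [X → B .] }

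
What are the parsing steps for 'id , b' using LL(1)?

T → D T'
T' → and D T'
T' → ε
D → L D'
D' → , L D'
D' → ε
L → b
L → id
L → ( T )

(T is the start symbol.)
LL(1) parsing maintains a stack (initially the start symbol over $) and the input. At each step: if the stack top is a terminal, match it against the current input token; if it is a non-terminal N, replace it with the RHS of M[N, lookahead] (the unique production whose predict set contains the lookahead).

Stack is shown with the top on the left.

Stack        Input     Action
-----------------------------
T $          id , b $  output T → D T'
D T' $       id , b $  output D → L D'
L D' T' $    id , b $  output L → id
id D' T' $   id , b $  match 'id'
D' T' $      , b $     output D' → , L D'
, L D' T' $  , b $     match ','
L D' T' $    b $       output L → b
b D' T' $    b $       match 'b'
D' T' $      $         output D' → ε
T' $         $         output T' → ε
$            $         accept

The string is accepted.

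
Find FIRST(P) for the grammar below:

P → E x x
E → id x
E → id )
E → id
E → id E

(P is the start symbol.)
To compute FIRST(P), examine every production with P on the left-hand side, reading each right-hand side left to right until a non-nullable symbol is reached.

FIRST sets of the other non-terminals involved (by the same procedure, iterated to a fixed point):
  FIRST(E) = { 'id' }

From P → E x x:
  - E is a non-terminal: add FIRST(E) \ {ε} = { 'id' }
    E is not nullable, so stop

Collecting: FIRST(P) = { 'id' }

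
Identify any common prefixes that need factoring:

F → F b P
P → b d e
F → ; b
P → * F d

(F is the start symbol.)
No, left-factoring is not needed

Left-factoring is needed when two productions for the same non-terminal
share a common prefix on the right-hand side.

Productions for F:
  F → F b P
  F → ; b
Productions for P:
  P → b d e
  P → * F d

No common prefixes found.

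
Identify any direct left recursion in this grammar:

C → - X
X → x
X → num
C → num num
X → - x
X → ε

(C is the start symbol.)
No direct left recursion

Direct left recursion occurs when N → N α for some non-terminal N (the right-hand side begins with the left-hand side itself).

C → - X: starts with '-'
X → x: starts with x
X → num: starts with num
C → num num: starts with num
X → - x: starts with '-'
X → ε: starts with ε

No direct left recursion found.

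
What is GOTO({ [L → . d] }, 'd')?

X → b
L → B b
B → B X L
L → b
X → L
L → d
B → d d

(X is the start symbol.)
GOTO(I, 'd') = CLOSURE({ [A → αX.β] : [A → α.Xβ] ∈ I, X = 'd' })

Items with dot before 'd', with the dot advanced:
  [L → . d] → [L → d .]
Closure adds nothing (no advanced item has the dot before a non-terminal).

GOTO = { [L → d .] }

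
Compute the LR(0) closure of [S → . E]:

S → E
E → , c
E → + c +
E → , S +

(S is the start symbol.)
Start with: [S → . E]
  [S → . E] has the dot before E: add [E → . , c], [E → . + c +], [E → . , S +]
No further items can be added.

CLOSURE = { [E → . + c +], [E → . , S +], [E → . , c], [S → . E] }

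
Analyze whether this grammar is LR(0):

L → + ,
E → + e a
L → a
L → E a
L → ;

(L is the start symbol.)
A grammar is LR(0) if no state in the canonical LR(0) collection has:
  - both a shift item (dot before a terminal) and a complete item (shift-reduce conflict), or
  - two or more complete items (reduce-reduce conflict; the accept item [L' → L .] counts as a complete item here).

Augment with L' → L and build the canonical LR(0) collection (I0 = CLOSURE({[L' → . L]}), then GOTO on every symbol after a dot until no new states appear). It has 10 states:
  I0: { [E → . + e a], [L → . + ,], [L → . ;], [L → . E a], [L → . a], [L' → . L] }  — shift
  I1: { [E → + . e a], [L → + . ,] }  — shift
  I2: { [L → ; .] }  — reduce
  I3: { [L → E . a] }  — shift
  I4: { [L' → L .] }  — accept
  I5: { [L → a .] }  — reduce
  I6: { [L → E a .] }  — reduce
  I7: { [L → + , .] }  — reduce
  I8: { [E → + e . a] }  — shift
  I9: { [E → + e a .] }  — reduce

Every state is either a pure shift/goto state or contains exactly one complete item and nothing to shift — no conflicts. The grammar is LR(0).

Answer: Yes, the grammar is LR(0)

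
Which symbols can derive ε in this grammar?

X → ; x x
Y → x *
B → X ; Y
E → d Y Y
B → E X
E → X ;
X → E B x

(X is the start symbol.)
There are no ε-productions, so no non-terminal can derive ε.
No non-terminals are nullable.

Answer: None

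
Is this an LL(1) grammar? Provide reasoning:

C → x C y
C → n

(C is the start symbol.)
Yes, the grammar is LL(1).

For C:
  PREDICT(C → x C y) = { 'x' }
  PREDICT(C → n) = { 'n' }

All predict sets are disjoint. The grammar IS LL(1).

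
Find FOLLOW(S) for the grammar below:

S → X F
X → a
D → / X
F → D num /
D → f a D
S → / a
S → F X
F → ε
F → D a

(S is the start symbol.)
{ $ }

To compute FOLLOW(S), find every occurrence of S on a right-hand side N → α S β: add FIRST(β) \ {ε}, and if β is empty or nullable also add FOLLOW(N). Iterate to a fixed point.

S is the start symbol, so $ ∈ FOLLOW(S).
S does not occur on any right-hand side.

Taking the union: FOLLOW(S) = { $ }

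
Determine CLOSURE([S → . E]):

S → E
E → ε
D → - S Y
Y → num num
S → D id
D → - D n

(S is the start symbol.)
{ [E → .], [S → . E] }

To compute CLOSURE, for each item [A → α.Bβ] where B is a non-terminal, add [B → .γ] for all productions B → γ; repeat for the newly added items until nothing changes.

Start with: [S → . E]
  [S → . E] has the dot before E: add [E → .]
No further items can be added.

CLOSURE = { [E → .], [S → . E] }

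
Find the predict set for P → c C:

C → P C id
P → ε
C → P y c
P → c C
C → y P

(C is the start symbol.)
PREDICT(P → c C) = (FIRST(RHS) \ {ε}) ∪ (FOLLOW(P) if ε ∈ FIRST(RHS), i.e. RHS ⇒* ε)
FIRST(c C) = { 'c' }
ε ∉ FIRST(c C), so FOLLOW(P) is not added.
PREDICT(P → c C) = { 'c' }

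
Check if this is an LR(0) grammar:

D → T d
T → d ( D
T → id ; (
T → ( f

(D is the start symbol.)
Yes, the grammar is LR(0)

A grammar is LR(0) if no state in the canonical LR(0) collection has:
  - both a shift item (dot before a terminal) and a complete item (shift-reduce conflict), or
  - two or more complete items (reduce-reduce conflict; the accept item [D' → D .] counts as a complete item here).

Augment with D' → D and build the canonical LR(0) collection (I0 = CLOSURE({[D' → . D]}), then GOTO on every symbol after a dot until no new states appear). It has 12 states:
  I0: { [D → . T d], [D' → . D], [T → . ( f], [T → . d ( D], [T → . id ; (] }  — shift
  I1: { [T → ( . f] }  — shift
  I2: { [D' → D .] }  — accept
  I3: { [D → T . d] }  — shift
  I4: { [T → d . ( D] }  — shift
  I5: { [T → id . ; (] }  — shift
  I6: { [T → id ; . (] }  — shift
  I7: { [T → id ; ( .] }  — reduce
  I8: { [D → . T d], [T → . ( f], [T → . d ( D], [T → . id ; (], [T → d ( . D] }  — shift
  I9: { [T → d ( D .] }  — reduce
  I10: { [D → T d .] }  — reduce
  I11: { [T → ( f .] }  — reduce

Every state is either a pure shift/goto state or contains exactly one complete item and nothing to shift — no conflicts. The grammar is LR(0).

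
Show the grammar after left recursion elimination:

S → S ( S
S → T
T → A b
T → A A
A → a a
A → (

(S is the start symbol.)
S is directly left-recursive. The standard transformation for
  A → A α₁ | ... | A α_m | β₁ | ... | β_n
is
  A  → β₁ A' | ... | β_n A'
  A' → α₁ A' | ... | α_m A' | ε

S → T becomes S → T S'
S → S ( S becomes S' → ( S S'
Add S' → ε

Productions for other non-terminals are unchanged:
  T → A b
  T → A A
  A → a a
  A → (

Resulting grammar:
S → T S'
S' → ( S S'
S' → ε
T → A b
T → A A
A → a a
A → (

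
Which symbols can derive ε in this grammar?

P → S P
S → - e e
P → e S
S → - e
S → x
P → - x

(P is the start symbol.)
There are no ε-productions, so no non-terminal can derive ε.
No non-terminals are nullable.

Answer: None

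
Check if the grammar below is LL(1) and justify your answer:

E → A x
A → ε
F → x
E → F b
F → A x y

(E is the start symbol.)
No. Predict set conflict for E: { 'x' }

Relevant sets:
  FIRST(A) = { ε }
  FIRST(F) = { 'x' }

For E:
  PREDICT(E → A x) = { 'x' }
  PREDICT(E → F b) = { 'x' }
For F:
  PREDICT(F → x) = { 'x' }
  PREDICT(F → A x y) = { 'x' }
A has a single production, so nothing to check there.

Conflict found: Predict set conflict for E: { 'x' }
The grammar is NOT LL(1).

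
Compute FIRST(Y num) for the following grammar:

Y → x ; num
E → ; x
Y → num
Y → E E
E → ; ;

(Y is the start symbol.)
FIRST sets of the non-terminals involved (from the grammar, by fixed-point iteration):
  FIRST(Y) = { ';', 'num', 'x' }

To compute FIRST(Y num), process the symbols left to right:
Symbol Y is a non-terminal. Add FIRST(Y) \ {ε} = { ';', 'num', 'x' }
Y is not nullable (ε ∉ FIRST(Y)), so stop here.
FIRST(Y num) = { ';', 'num', 'x' }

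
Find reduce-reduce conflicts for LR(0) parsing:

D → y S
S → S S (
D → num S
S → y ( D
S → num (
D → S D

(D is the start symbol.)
No reduce-reduce conflicts

A reduce-reduce conflict occurs when an LR(0) state has two complete items [A → α .] and [B → β .] — both call for a reduction, and with no lookahead the parser cannot choose between them.

Augment with D' → D and build the canonical LR(0) collection (I0 = CLOSURE({[D' → . D]}), then GOTO on every symbol after a dot until no new states appear). It has 16 states:
  I0: { [D → . S D], [D → . num S], [D → . y S], [D' → . D], [S → . S S (], [S → . num (], [S → . y ( D] }  — shift
  I1: { [D' → D .] }  — accept
  I2: { [D → . S D], [D → . num S], [D → . y S], [D → S . D], [S → . S S (], [S → . num (], [S → . y ( D], [S → S . S (] }  — shift
  I3: { [D → num . S], [S → . S S (], [S → . num (], [S → . y ( D], [S → num . (] }  — shift
  I4: { [D → y . S], [S → . S S (], [S → . num (], [S → . y ( D], [S → y . ( D] }  — shift
  I5: { [D → . S D], [D → . num S], [D → . y S], [S → . S S (], [S → . num (], [S → . y ( D], [S → y ( . D] }  — shift
  I6: { [D → y S .], [S → . S S (], [S → . num (], [S → . y ( D], [S → S . S (] }  — shift, reduce
  I7: { [S → num . (] }  — shift
  I8: { [S → y . ( D] }  — shift
  I9: { [S → num ( .] }  — reduce
  I10: { [S → . S S (], [S → . num (], [S → . y ( D], [S → S . S (], [S → S S . (] }  — shift
  I11: { [S → S S ( .] }  — reduce
  I12: { [S → y ( D .] }  — reduce
  I13: { [D → num S .], [S → . S S (], [S → . num (], [S → . y ( D], [S → S . S (] }  — shift, reduce
  I14: { [D → S D .] }  — reduce
  I15: { [D → . S D], [D → . num S], [D → . y S], [D → S . D], [S → . S S (], [S → . num (], [S → . y ( D], [S → S . S (], [S → S S . (] }  — shift

No state contains more than one complete item.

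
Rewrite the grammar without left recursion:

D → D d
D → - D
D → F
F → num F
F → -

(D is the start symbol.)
D is directly left-recursive. The standard transformation for
  A → A α₁ | ... | A α_m | β₁ | ... | β_n
is
  A  → β₁ A' | ... | β_n A'
  A' → α₁ A' | ... | α_m A' | ε

D → - D becomes D → - D D'
D → F becomes D → F D'
D → D d becomes D' → d D'
Add D' → ε

Productions for other non-terminals are unchanged:
  F → num F
  F → -

Resulting grammar:
D → - D D'
D → F D'
D' → d D'
D' → ε
F → num F
F → -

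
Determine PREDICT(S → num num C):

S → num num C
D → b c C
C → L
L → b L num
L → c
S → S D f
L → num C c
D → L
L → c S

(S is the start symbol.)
{ 'num' }

PREDICT(S → num num C) = (FIRST(RHS) \ {ε}) ∪ (FOLLOW(S) if ε ∈ FIRST(RHS), i.e. RHS ⇒* ε)
FIRST(num num C) = { 'num' }
ε ∉ FIRST(num num C), so FOLLOW(S) is not added.
PREDICT(S → num num C) = { 'num' }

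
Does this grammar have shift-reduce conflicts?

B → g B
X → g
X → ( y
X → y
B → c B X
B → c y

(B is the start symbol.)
No shift-reduce conflicts

Augment with B' → B and build the canonical LR(0) collection (I0 = CLOSURE({[B' → . B]}), then GOTO on every symbol after a dot until no new states appear). It has 12 states:
  I0: { [B → . c B X], [B → . c y], [B → . g B], [B' → . B] }  — shift
  I1: { [B' → B .] }  — accept
  I2: { [B → . c B X], [B → . c y], [B → . g B], [B → c . B X], [B → c . y] }  — shift
  I3: { [B → . c B X], [B → . c y], [B → . g B], [B → g . B] }  — shift
  I4: { [B → g B .] }  — reduce
  I5: { [B → c B . X], [X → . ( y], [X → . g], [X → . y] }  — shift
  I6: { [B → c y .] }  — reduce
  I7: { [X → ( . y] }  — shift
  I8: { [B → c B X .] }  — reduce
  I9: { [X → g .] }  — reduce
  I10: { [X → y .] }  — reduce
  I11: { [X → ( y .] }  — reduce

No state contains both a complete item and a shift item.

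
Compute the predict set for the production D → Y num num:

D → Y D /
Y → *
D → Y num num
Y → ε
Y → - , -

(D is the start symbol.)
{ '*', '-', 'num' }

PREDICT(D → Y num num) = (FIRST(RHS) \ {ε}) ∪ (FOLLOW(D) if ε ∈ FIRST(RHS), i.e. RHS ⇒* ε)
FIRST(Y) = { '*', '-', ε }
FIRST(Y num num) = { '*', '-', 'num' }
ε ∉ FIRST(Y num num), so FOLLOW(D) is not added.
PREDICT(D → Y num num) = { '*', '-', 'num' }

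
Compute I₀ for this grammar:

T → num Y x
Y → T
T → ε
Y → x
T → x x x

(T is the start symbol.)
First, augment the grammar with T' → T
I₀ = CLOSURE({ [T' → . T] }):
  [T' → . T] has the dot before T: add [T → . num Y x], [T → .], [T → . x x x]
No further items can be added.

I₀ = { [T → . num Y x], [T → . x x x], [T → .], [T' → . T] }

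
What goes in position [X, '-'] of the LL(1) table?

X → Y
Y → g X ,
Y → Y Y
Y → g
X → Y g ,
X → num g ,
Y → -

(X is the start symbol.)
To find M[X, '-'], we find productions for X where '-' is in the predict set (PREDICT(N → α) = (FIRST(α) \ {ε}) ∪ (FOLLOW(N) if α ⇒* ε)).

Relevant sets:
  FIRST(Y) = { '-', 'g' }

X → Y: PREDICT = { '-', 'g' }
  '-' is in predict set, so this production goes in M[X, '-']
X → Y g ,: PREDICT = { '-', 'g' }
  '-' is in predict set, so this production goes in M[X, '-']
X → num g ,: PREDICT = { 'num' }

M[X, '-'] = X → Y, X → Y g ,  (a multiply-defined cell — the grammar is not LL(1))

Answer: X → Y, X → Y g ,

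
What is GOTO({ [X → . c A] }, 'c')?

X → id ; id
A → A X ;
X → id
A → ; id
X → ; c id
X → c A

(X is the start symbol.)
GOTO(I, 'c') = CLOSURE({ [A → αX.β] : [A → α.Xβ] ∈ I, X = 'c' })

Items with dot before 'c', with the dot advanced:
  [X → . c A] → [X → c . A]
Closure of the advanced items:
  [X → c . A] has the dot before A: add [A → . A X ;], [A → . ; id]

GOTO = { [A → . ; id], [A → . A X ;], [X → c . A] }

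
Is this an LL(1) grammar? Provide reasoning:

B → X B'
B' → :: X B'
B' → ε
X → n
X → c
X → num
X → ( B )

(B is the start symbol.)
Yes, the grammar is LL(1).

Relevant sets:
  FOLLOW(B') = { $, ')' }

For B':
  PREDICT(B' → :: X B') = { '::' }
  PREDICT(B' → ε) = { $, ')' }
For X:
  PREDICT(X → n) = { 'n' }
  PREDICT(X → c) = { 'c' }
  PREDICT(X → num) = { 'num' }
  PREDICT(X → '(' B ')') = { '(' }
B has a single production, so nothing to check there.

All predict sets are disjoint. The grammar IS LL(1).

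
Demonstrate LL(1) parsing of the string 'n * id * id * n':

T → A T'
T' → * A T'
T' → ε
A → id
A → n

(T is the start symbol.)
LL(1) parsing maintains a stack (initially the start symbol over $) and the input. At each step: if the stack top is a terminal, match it against the current input token; if it is a non-terminal N, replace it with the RHS of M[N, lookahead] (the unique production whose predict set contains the lookahead).

Stack is shown with the top on the left.

Stack     Input              Action
-----------------------------------
T $       n * id * id * n $  output T → A T'
A T' $    n * id * id * n $  output A → n
n T' $    n * id * id * n $  match 'n'
T' $      * id * id * n $    output T' → * A T'
* A T' $  * id * id * n $    match '*'
A T' $    id * id * n $      output A → id
id T' $   id * id * n $      match 'id'
T' $      * id * n $         output T' → * A T'
* A T' $  * id * n $         match '*'
A T' $    id * n $           output A → id
id T' $   id * n $           match 'id'
T' $      * n $              output T' → * A T'
* A T' $  * n $              match '*'
A T' $    n $                output A → n
n T' $    n $                match 'n'
T' $      $                  output T' → ε
$         $                  accept

The string is accepted.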